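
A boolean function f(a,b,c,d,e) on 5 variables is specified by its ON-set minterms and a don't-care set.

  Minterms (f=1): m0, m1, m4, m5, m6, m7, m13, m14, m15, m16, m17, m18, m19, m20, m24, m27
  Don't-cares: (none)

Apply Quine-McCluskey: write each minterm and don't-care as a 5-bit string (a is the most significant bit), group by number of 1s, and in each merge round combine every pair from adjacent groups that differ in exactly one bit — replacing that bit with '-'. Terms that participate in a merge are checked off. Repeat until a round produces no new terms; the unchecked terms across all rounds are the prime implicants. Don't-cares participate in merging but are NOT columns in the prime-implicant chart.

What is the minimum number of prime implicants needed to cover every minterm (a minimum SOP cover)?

7

[col 0] 00000*, 00001*, 00100*, 00101*, 00110*, 00111*, 01101*, 01110*, 01111*, 10000*, 10001*, 10010*, 10011*, 10100*, 11000*, 11011*
[col 1] -0000*, -0001*, -0100*, 0-101*, 0-110*, 0-111*, 00-00*, 00-01*, 0000-*, 001-0*, 001-1*, 0010-*, 0011-*, 011-1*, 0111-*, 1-000, 1-011, 10-00*, 100-0*, 100-1*, 1000-*, 1001-*
[col 2] -0-00, -000-, 0-1-1, 0-11-, 00-0-, 001--, 100--
Prime implicants: -0-00, -000-, 0-1-1, 0-11-, 00-0-, 001--, 1-000, 1-011, 100--
PI chart (minterm → PIs covering it):
  0 | -0-00,-000-,00-0-
  1 | -000-,00-0-
  4 | -0-00,00-0-,001--
  5 | 0-1-1,00-0-,001--
  6 | 0-11-,001--
  7 | 0-1-1,0-11-,001--
  13 | 0-1-1  (sole → essential)
  14 | 0-11-  (sole → essential)
  15 | 0-1-1,0-11-
  16 | -0-00,-000-,1-000,100--
  17 | -000-,100--
  18 | 100--  (sole → essential)
  19 | 1-011,100--
  20 | -0-00  (sole → essential)
  24 | 1-000  (sole → essential)
  27 | 1-011  (sole → essential)
Essential prime implicants: -0-00, 0-1-1, 0-11-, 1-000, 1-011, 100--
Petrick residual → -000-
Minimum SOP uses 7 PIs: b'd'e' + b'c'd' + a'ce + a'cd + ac'd'e' + ac'de + ab'c'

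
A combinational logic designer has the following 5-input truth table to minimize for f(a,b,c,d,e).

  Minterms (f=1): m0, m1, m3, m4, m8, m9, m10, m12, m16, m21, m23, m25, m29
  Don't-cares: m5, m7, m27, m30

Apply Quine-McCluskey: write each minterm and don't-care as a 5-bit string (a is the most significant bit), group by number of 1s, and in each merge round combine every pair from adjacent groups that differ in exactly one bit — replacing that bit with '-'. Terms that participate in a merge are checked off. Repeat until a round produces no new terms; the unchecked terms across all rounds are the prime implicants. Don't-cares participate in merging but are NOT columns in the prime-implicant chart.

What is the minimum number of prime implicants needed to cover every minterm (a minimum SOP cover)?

7

[col 0] 00000*, 00001*, 00011*, 00100*, 00101*, 00111*, 01000*, 01001*, 01010*, 01100*, 10000*, 10101*, 10111*, 11001*, 11011*, 11101*, 11110
[col 1] -0000, -0101*, -0111*, -1001, 0-000*, 0-001*, 0-100*, 00-00*, 00-01*, 00-11*, 000-1*, 0000-*, 001-1*, 0010-*, 01-00*, 010-0, 0100-*, 1-101, 101-1*, 11-01, 110-1
[col 2] -01-1, 0--00, 0-00-, 00--1, 00-0-
Prime implicants: -0000, -01-1, -1001, 0--00, 0-00-, 00--1, 00-0-, 010-0, 1-101, 11-01, 110-1, 11110
PI chart (minterm → PIs covering it):
  0 | -0000,0--00,0-00-,00-0-
  1 | 0-00-,00--1,00-0-
  3 | 00--1  (sole → essential)
  4 | 0--00,00-0-
  8 | 0--00,0-00-,010-0
  9 | -1001,0-00-
  10 | 010-0  (sole → essential)
  12 | 0--00  (sole → essential)
  16 | -0000  (sole → essential)
  21 | -01-1,1-101
  23 | -01-1  (sole → essential)
  25 | -1001,11-01,110-1
  29 | 1-101,11-01
Essential prime implicants: -0000, -01-1, 0--00, 00--1, 010-0
Petrick residual → -1001, 1-101
Minimum SOP uses 7 PIs: b'c'd'e' + b'ce + bc'd'e + a'd'e' + a'b'e + a'bc'e' + acd'e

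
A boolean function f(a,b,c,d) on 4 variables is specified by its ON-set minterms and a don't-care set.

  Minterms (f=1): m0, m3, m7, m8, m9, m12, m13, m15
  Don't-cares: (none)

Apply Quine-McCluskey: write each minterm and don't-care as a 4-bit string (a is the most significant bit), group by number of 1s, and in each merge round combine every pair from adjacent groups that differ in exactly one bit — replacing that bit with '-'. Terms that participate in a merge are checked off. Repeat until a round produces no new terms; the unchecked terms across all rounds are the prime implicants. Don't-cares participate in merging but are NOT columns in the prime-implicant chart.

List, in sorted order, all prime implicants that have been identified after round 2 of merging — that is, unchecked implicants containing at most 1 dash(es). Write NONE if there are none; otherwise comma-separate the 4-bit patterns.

-000, -111, 0-11, 11-1

size-2^0 implicants → 0000(✓)  0011(✓)  0111(✓)  1000(✓)  1001(✓)  1100(✓)  1101(✓)  1111(✓)
size-2^1 implicants → -000  -111  0-11  1-00(✓)  1-01(✓)  100-(✓)  11-1  110-(✓)
size-2^2 implicants → 1-0-
Unchecked terms (primes): -000, -111, 0-11, 1-0-, 11-1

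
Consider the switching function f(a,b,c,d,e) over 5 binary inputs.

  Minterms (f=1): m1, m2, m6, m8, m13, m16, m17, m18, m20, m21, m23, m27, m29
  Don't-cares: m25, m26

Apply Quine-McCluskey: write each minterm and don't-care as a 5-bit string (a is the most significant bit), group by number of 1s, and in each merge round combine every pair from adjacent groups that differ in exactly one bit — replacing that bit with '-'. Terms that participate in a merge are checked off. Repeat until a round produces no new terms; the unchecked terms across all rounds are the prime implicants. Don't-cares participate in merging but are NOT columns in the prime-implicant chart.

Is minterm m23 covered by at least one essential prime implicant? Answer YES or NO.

YES

[col 0] 00001*, 00010*, 00110*, 01000, 01101*, 10000*, 10001*, 10010*, 10100*, 10101*, 10111*, 11001*, 11010*, 11011*, 11101*
[col 1] -0001, -0010, -1101, 00-10, 1-001*, 1-010, 1-101*, 10-00*, 10-01*, 100-0, 1000-*, 101-1, 1010-*, 11-01*, 110-1, 1101-
[col 2] 1--01, 10-0-
Prime implicants: -0001, -0010, -1101, 00-10, 01000, 1--01, 1-010, 10-0-, 100-0, 101-1, 110-1, 1101-
PI chart (minterm → PIs covering it):
  1 | -0001  (sole → essential)
  2 | -0010,00-10
  6 | 00-10  (sole → essential)
  8 | 01000  (sole → essential)
  13 | -1101  (sole → essential)
  16 | 10-0-,100-0
  17 | -0001,1--01,10-0-
  18 | -0010,1-010,100-0
  20 | 10-0-  (sole → essential)
  21 | 1--01,10-0-,101-1
  23 | 101-1  (sole → essential)
  27 | 110-1,1101-
  29 | -1101,1--01
Essential prime implicants: -0001, -1101, 00-10, 01000, 10-0-, 101-1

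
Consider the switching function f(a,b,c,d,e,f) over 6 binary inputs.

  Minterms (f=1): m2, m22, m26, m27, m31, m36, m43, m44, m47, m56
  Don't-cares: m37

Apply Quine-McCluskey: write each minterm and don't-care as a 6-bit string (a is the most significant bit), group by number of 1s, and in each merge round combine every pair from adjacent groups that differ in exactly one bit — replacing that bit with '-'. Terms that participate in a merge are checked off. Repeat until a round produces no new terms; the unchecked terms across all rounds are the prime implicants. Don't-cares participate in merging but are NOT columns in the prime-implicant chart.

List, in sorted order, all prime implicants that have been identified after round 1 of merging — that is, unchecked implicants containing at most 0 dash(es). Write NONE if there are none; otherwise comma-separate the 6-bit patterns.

000010, 010110, 111000

size-2^0 implicants → 000010  010110  011010(✓)  011011(✓)  011111(✓)  100100(✓)  100101(✓)  101011(✓)  101100(✓)  101111(✓)  111000
size-2^1 implicants → 011-11  01101-  10-100  10010-  101-11
Unchecked terms (primes): 000010, 010110, 011-11, 01101-, 10-100, 10010-, 101-11, 111000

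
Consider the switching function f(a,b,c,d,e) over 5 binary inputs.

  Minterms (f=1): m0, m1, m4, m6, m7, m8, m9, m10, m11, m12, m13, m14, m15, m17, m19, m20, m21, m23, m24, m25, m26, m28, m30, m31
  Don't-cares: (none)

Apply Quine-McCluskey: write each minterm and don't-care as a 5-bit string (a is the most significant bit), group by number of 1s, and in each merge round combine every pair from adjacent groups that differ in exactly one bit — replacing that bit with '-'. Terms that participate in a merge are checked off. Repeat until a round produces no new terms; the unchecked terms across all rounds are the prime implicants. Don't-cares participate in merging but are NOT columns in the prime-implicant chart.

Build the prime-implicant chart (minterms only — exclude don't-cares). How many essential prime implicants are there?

Round 0: 00000✓ 00001✓ 00100✓ 00110✓ 00111✓ 01000✓ 01001✓ 01010✓ 01011✓ 01100✓ 01101✓ 01110✓ 01111✓ 10001✓ 10011✓ 10100✓ 10101✓ 10111✓ 11000✓ 11001✓ 11010✓ 11100✓ 11110✓ 11111✓
Round 1: -0001✓ -0100✓ -0111✓ -1000✓ -1001✓ -1010✓ -1100✓ -1110✓ -1111✓ 0-000✓ 0-001✓ 0-100✓ 0-110✓ 0-111✓ 00-00✓ 0000-✓ 001-0✓ 0011-✓ 01-00✓ 01-01✓ 01-10✓ 01-11✓ 010-0✓ 010-1✓ 0100-✓ 0101-✓ 011-0✓ 011-1✓ 0110-✓ 0111-✓ 1-001✓ 1-100✓ 1-111✓ 10-01✓ 10-11✓ 100-1✓ 101-1✓ 1010- 11-00✓ 11-10✓ 110-0✓ 1100-✓ 111-0✓ 1111-✓
Round 2: --001 --100 --111 -1-00✓ -1-10✓ -10-0✓ -100- -11-0✓ -111- 0--00 0-00- 0-1-0 0-11- 01--0✓ 01--1✓ 01-0-✓ 01-1-✓ 010--✓ 011--✓ 10--1 11--0✓
Round 3: -1--0 01---
PIs = {--001, --100, --111, -1--0, -100-, -111-, 0--00, 0-00-, 0-1-0, 0-11-, 01---, 10--1, 1010-}
Coverage chart:
  m0: 0--00,0-00-
  m1: --001,0-00-
  m4: --100,0--00,0-1-0
  m6: 0-1-0,0-11-
  m7: --111,0-11-
  m8: -1--0,-100-,0--00,0-00-,01---
  m9: --001,-100-,0-00-,01---
  m10: -1--0,01---
  m11: 01--- ←essential
  m12: --100,-1--0,0--00,0-1-0,01---
  m13: 01--- ←essential
  m14: -1--0,-111-,0-1-0,0-11-,01---
  m15: --111,-111-,0-11-,01---
  m17: --001,10--1
  m19: 10--1 ←essential
  m20: --100,1010-
  m21: 10--1,1010-
  m23: --111,10--1
  m24: -1--0,-100-
  m25: --001,-100-
  m26: -1--0 ←essential
  m28: --100,-1--0
  m30: -1--0,-111-
  m31: --111,-111-
Essential: -1--0, 01---, 10--1

3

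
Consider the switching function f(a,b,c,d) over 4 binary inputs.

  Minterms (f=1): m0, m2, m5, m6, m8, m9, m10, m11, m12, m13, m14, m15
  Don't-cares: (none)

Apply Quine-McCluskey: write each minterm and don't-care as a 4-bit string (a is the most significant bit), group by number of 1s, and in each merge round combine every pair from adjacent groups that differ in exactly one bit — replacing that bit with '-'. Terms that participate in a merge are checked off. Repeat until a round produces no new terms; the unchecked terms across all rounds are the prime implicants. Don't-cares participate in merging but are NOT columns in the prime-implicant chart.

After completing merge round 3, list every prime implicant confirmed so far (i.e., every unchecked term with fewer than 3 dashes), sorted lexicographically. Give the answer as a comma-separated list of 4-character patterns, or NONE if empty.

size-2^0 implicants → 0000(✓)  0010(✓)  0101(✓)  0110(✓)  1000(✓)  1001(✓)  1010(✓)  1011(✓)  1100(✓)  1101(✓)  1110(✓)  1111(✓)
size-2^1 implicants → -000(✓)  -010(✓)  -101  -110(✓)  0-10(✓)  00-0(✓)  1-00(✓)  1-01(✓)  1-10(✓)  1-11(✓)  10-0(✓)  10-1(✓)  100-(✓)  101-(✓)  11-0(✓)  11-1(✓)  110-(✓)  111-(✓)
size-2^2 implicants → --10  -0-0  1--0(✓)  1--1(✓)  1-0-(✓)  1-1-(✓)  10--(✓)  11--(✓)
size-2^3 implicants → 1---
Unchecked terms (primes): --10, -0-0, -101, 1---

--10, -0-0, -101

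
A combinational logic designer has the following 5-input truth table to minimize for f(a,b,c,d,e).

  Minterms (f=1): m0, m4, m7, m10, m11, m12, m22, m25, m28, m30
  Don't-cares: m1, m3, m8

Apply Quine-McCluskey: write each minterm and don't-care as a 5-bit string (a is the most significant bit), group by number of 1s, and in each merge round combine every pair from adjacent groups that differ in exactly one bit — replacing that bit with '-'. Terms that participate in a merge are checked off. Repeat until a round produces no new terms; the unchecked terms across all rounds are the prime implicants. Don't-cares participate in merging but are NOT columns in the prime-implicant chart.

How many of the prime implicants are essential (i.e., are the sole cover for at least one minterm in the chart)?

4

size-2^0 implicants → 00000(✓)  00001(✓)  00011(✓)  00100(✓)  00111(✓)  01000(✓)  01010(✓)  01011(✓)  01100(✓)  10110(✓)  11001  11100(✓)  11110(✓)
size-2^1 implicants → -1100  0-000(✓)  0-011  0-100(✓)  00-00(✓)  00-11  000-1  0000-  01-00(✓)  010-0  0101-  1-110  111-0
size-2^2 implicants → 0--00
Unchecked terms (primes): -1100, 0--00, 0-011, 00-11, 000-1, 0000-, 010-0, 0101-, 1-110, 11001, 111-0
Minterm coverage:
  m0 ⊆ 0--00,0000-
  m4 ⊆ 0--00 [E]
  m7 ⊆ 00-11 [E]
  m10 ⊆ 010-0,0101-
  m11 ⊆ 0-011,0101-
  m12 ⊆ -1100,0--00
  m22 ⊆ 1-110 [E]
  m25 ⊆ 11001 [E]
  m28 ⊆ -1100,111-0
  m30 ⊆ 1-110,111-0
E = {0--00, 00-11, 1-110, 11001}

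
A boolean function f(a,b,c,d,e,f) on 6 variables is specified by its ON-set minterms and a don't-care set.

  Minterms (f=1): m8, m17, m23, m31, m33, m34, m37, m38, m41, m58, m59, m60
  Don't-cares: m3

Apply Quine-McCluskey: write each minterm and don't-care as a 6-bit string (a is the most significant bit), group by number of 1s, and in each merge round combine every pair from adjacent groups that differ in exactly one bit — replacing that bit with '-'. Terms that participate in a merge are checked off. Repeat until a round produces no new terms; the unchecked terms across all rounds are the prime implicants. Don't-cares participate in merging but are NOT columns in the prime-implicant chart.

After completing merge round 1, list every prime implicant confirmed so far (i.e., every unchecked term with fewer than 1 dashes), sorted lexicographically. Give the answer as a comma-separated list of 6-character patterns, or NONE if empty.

size-2^0 implicants → 000011  001000  010001  010111(✓)  011111(✓)  100001(✓)  100010(✓)  100101(✓)  100110(✓)  101001(✓)  111010(✓)  111011(✓)  111100
size-2^1 implicants → 01-111  10-001  100-01  100-10  11101-
Unchecked terms (primes): 000011, 001000, 01-111, 010001, 10-001, 100-01, 100-10, 11101-, 111100

000011, 001000, 010001, 111100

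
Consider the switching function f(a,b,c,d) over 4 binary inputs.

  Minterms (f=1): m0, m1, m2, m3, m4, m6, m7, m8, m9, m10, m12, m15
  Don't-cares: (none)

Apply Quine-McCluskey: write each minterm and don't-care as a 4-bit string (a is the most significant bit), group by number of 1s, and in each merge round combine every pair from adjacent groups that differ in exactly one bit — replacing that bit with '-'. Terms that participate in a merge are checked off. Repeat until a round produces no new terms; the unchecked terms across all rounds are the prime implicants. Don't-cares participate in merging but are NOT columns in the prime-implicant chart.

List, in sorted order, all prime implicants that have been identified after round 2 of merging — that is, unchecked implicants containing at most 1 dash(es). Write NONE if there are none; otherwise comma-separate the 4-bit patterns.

-111

[col 0] 0000*, 0001*, 0010*, 0011*, 0100*, 0110*, 0111*, 1000*, 1001*, 1010*, 1100*, 1111*
[col 1] -000*, -001*, -010*, -100*, -111, 0-00*, 0-10*, 0-11*, 00-0*, 00-1*, 000-*, 001-*, 01-0*, 011-*, 1-00*, 10-0*, 100-*
[col 2] --00, -0-0, -00-, 0--0, 0-1-, 00--
Prime implicants: --00, -0-0, -00-, -111, 0--0, 0-1-, 00--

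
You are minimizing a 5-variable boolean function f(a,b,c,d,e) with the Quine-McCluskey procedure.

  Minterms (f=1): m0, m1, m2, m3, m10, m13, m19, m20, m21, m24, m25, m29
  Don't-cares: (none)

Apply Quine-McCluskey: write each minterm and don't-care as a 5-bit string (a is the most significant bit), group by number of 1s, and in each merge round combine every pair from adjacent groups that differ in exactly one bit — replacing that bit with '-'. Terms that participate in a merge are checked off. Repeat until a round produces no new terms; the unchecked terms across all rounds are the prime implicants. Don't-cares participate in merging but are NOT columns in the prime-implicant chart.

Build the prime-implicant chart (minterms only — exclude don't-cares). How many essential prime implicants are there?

6

Round 0: 00000✓ 00001✓ 00010✓ 00011✓ 01010✓ 01101✓ 10011✓ 10100✓ 10101✓ 11000✓ 11001✓ 11101✓
Round 1: -0011 -1101 0-010 000-0✓ 000-1✓ 0000-✓ 0001-✓ 1-101 1010- 11-01 1100-
Round 2: 000--
PIs = {-0011, -1101, 0-010, 000--, 1-101, 1010-, 11-01, 1100-}
Coverage chart:
  m0: 000-- ←essential
  m1: 000-- ←essential
  m2: 0-010,000--
  m3: -0011,000--
  m10: 0-010 ←essential
  m13: -1101 ←essential
  m19: -0011 ←essential
  m20: 1010- ←essential
  m21: 1-101,1010-
  m24: 1100- ←essential
  m25: 11-01,1100-
  m29: -1101,1-101,11-01
Essential: -0011, -1101, 0-010, 000--, 1010-, 1100-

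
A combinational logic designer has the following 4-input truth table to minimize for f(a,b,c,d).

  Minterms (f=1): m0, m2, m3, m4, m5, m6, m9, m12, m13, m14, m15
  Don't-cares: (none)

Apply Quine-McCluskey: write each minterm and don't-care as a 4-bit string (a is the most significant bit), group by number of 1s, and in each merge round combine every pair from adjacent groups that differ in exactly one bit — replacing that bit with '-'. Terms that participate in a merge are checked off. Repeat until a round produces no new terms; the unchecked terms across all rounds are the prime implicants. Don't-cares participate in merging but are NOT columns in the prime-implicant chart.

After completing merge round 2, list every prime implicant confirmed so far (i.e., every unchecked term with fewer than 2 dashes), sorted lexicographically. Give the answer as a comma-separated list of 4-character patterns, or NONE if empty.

001-, 1-01

[col 0] 0000*, 0010*, 0011*, 0100*, 0101*, 0110*, 1001*, 1100*, 1101*, 1110*, 1111*
[col 1] -100*, -101*, -110*, 0-00*, 0-10*, 00-0*, 001-, 01-0*, 010-*, 1-01, 11-0*, 11-1*, 110-*, 111-*
[col 2] -1-0, -10-, 0--0, 11--
Prime implicants: -1-0, -10-, 0--0, 001-, 1-01, 11--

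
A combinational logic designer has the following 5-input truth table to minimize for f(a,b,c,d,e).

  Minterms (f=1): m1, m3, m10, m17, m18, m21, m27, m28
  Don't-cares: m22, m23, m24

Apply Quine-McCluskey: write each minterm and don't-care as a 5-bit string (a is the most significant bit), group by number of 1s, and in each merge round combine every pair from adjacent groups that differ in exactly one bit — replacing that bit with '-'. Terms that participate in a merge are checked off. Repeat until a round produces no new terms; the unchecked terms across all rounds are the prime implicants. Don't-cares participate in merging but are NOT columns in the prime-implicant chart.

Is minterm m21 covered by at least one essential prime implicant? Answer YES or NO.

Round 0: 00001✓ 00011✓ 01010 10001✓ 10010✓ 10101✓ 10110✓ 10111✓ 11000✓ 11011 11100✓
Round 1: -0001 000-1 10-01 10-10 101-1 1011- 11-00
PIs = {-0001, 000-1, 01010, 10-01, 10-10, 101-1, 1011-, 11-00, 11011}
Coverage chart:
  m1: -0001,000-1
  m3: 000-1 ←essential
  m10: 01010 ←essential
  m17: -0001,10-01
  m18: 10-10 ←essential
  m21: 10-01,101-1
  m27: 11011 ←essential
  m28: 11-00 ←essential
Essential: 000-1, 01010, 10-10, 11-00, 11011

NO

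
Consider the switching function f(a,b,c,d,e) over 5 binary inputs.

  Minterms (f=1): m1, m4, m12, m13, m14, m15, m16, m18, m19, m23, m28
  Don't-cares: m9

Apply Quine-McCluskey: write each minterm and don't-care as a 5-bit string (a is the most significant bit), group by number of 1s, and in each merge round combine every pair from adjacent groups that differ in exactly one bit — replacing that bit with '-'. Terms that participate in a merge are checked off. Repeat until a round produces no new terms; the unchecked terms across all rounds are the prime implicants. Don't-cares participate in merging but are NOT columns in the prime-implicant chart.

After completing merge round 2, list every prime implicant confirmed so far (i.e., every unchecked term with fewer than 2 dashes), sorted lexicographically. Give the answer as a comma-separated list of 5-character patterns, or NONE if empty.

Round 0: 00001✓ 00100✓ 01001✓ 01100✓ 01101✓ 01110✓ 01111✓ 10000✓ 10010✓ 10011✓ 10111✓ 11100✓
Round 1: -1100 0-001 0-100 01-01 011-0✓ 011-1✓ 0110-✓ 0111-✓ 10-11 100-0 1001-
Round 2: 011--
PIs = {-1100, 0-001, 0-100, 01-01, 011--, 10-11, 100-0, 1001-}

-1100, 0-001, 0-100, 01-01, 10-11, 100-0, 1001-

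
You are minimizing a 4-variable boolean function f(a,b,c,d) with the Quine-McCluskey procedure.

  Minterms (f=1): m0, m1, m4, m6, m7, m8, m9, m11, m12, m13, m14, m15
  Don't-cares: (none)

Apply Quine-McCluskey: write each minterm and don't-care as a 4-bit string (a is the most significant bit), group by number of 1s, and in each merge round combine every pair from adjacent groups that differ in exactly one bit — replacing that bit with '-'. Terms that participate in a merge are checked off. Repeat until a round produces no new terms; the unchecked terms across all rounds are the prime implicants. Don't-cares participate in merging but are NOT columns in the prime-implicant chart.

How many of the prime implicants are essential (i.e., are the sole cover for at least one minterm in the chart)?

[col 0] 0000*, 0001*, 0100*, 0110*, 0111*, 1000*, 1001*, 1011*, 1100*, 1101*, 1110*, 1111*
[col 1] -000*, -001*, -100*, -110*, -111*, 0-00*, 000-*, 01-0*, 011-*, 1-00*, 1-01*, 1-11*, 10-1*, 100-*, 11-0*, 11-1*, 110-*, 111-*
[col 2] --00, -00-, -1-0, -11-, 1--1, 1-0-, 11--
Prime implicants: --00, -00-, -1-0, -11-, 1--1, 1-0-, 11--
PI chart (minterm → PIs covering it):
  0 | --00,-00-
  1 | -00-  (sole → essential)
  4 | --00,-1-0
  6 | -1-0,-11-
  7 | -11-  (sole → essential)
  8 | --00,-00-,1-0-
  9 | -00-,1--1,1-0-
  11 | 1--1  (sole → essential)
  12 | --00,-1-0,1-0-,11--
  13 | 1--1,1-0-,11--
  14 | -1-0,-11-,11--
  15 | -11-,1--1,11--
Essential prime implicants: -00-, -11-, 1--1

3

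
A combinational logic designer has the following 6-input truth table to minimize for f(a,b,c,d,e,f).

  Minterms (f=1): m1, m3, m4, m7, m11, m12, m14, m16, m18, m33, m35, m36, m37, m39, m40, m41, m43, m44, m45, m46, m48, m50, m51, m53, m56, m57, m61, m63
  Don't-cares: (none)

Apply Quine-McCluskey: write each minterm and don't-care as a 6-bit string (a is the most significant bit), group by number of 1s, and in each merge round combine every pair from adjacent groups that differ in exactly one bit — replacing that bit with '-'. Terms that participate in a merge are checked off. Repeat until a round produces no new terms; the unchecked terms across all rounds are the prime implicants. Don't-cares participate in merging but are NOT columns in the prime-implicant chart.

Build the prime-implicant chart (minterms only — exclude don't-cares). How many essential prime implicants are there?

size-2^0 implicants → 000001(✓)  000011(✓)  000100(✓)  000111(✓)  001011(✓)  001100(✓)  001110(✓)  010000(✓)  010010(✓)  100001(✓)  100011(✓)  100100(✓)  100101(✓)  100111(✓)  101000(✓)  101001(✓)  101011(✓)  101100(✓)  101101(✓)  101110(✓)  110000(✓)  110010(✓)  110011(✓)  110101(✓)  111000(✓)  111001(✓)  111101(✓)  111111(✓)
size-2^1 implicants → -00001(✓)  -00011(✓)  -00100(✓)  -00111(✓)  -01011(✓)  -01100(✓)  -01110(✓)  -10000(✓)  -10010(✓)  00-011(✓)  00-100(✓)  000-11(✓)  0000-1(✓)  0011-0(✓)  0100-0(✓)  1-0011  1-0101(✓)  1-1000(✓)  1-1001(✓)  1-1101(✓)  10-001(✓)  10-011(✓)  10-100(✓)  10-101(✓)  100-01(✓)  100-11(✓)  1000-1(✓)  1001-1(✓)  10010-(✓)  101-00(✓)  101-01(✓)  1010-1(✓)  10100-(✓)  1011-0(✓)  10110-(✓)  11-000  11-101(✓)  1100-0(✓)  11001-  111-01(✓)  11100-(✓)  1111-1
size-2^2 implicants → -0-011  -0-100  -00-11  -000-1  -011-0  -100-0  1--101  1-1-01  1-100-  10--01  10-0-1  10-10-  100--1  101-0-
Unchecked terms (primes): -0-011, -0-100, -00-11, -000-1, -011-0, -100-0, 1--101, 1-0011, 1-1-01, 1-100-, 10--01, 10-0-1, 10-10-, 100--1, 101-0-, 11-000, 11001-, 1111-1
Minterm coverage:
  m1 ⊆ -000-1 [E]
  m3 ⊆ -0-011,-00-11,-000-1
  m4 ⊆ -0-100 [E]
  m7 ⊆ -00-11 [E]
  m11 ⊆ -0-011 [E]
  m12 ⊆ -0-100,-011-0
  m14 ⊆ -011-0 [E]
  m16 ⊆ -100-0 [E]
  m18 ⊆ -100-0 [E]
  m33 ⊆ -000-1,10--01,10-0-1,100--1
  m35 ⊆ -0-011,-00-11,-000-1,1-0011,10-0-1,100--1
  m36 ⊆ -0-100,10-10-
  m37 ⊆ 1--101,10--01,10-10-,100--1
  m39 ⊆ -00-11,100--1
  m40 ⊆ 1-100-,101-0-
  m41 ⊆ 1-1-01,1-100-,10--01,10-0-1,101-0-
  m43 ⊆ -0-011,10-0-1
  m44 ⊆ -0-100,-011-0,10-10-,101-0-
  m45 ⊆ 1--101,1-1-01,10--01,10-10-,101-0-
  m46 ⊆ -011-0 [E]
  m48 ⊆ -100-0,11-000
  m50 ⊆ -100-0,11001-
  m51 ⊆ 1-0011,11001-
  m53 ⊆ 1--101 [E]
  m56 ⊆ 1-100-,11-000
  m57 ⊆ 1-1-01,1-100-
  m61 ⊆ 1--101,1-1-01,1111-1
  m63 ⊆ 1111-1 [E]
E = {-0-011, -0-100, -00-11, -000-1, -011-0, -100-0, 1--101, 1111-1}

8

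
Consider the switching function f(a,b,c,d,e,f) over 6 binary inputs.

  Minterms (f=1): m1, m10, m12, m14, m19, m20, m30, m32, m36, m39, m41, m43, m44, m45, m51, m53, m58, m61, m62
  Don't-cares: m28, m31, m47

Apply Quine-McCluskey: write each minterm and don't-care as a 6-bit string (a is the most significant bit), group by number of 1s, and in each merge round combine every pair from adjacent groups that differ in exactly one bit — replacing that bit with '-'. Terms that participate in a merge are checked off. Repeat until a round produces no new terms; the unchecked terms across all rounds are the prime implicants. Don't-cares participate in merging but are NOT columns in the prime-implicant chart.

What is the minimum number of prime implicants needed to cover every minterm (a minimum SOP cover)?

size-2^0 implicants → 000001  001010(✓)  001100(✓)  001110(✓)  010011(✓)  010100(✓)  011100(✓)  011110(✓)  011111(✓)  100000(✓)  100100(✓)  100111(✓)  101001(✓)  101011(✓)  101100(✓)  101101(✓)  101111(✓)  110011(✓)  110101(✓)  111010(✓)  111101(✓)  111110(✓)
size-2^1 implicants → -01100  -10011  -11110  0-1100(✓)  0-1110(✓)  001-10  0011-0(✓)  01-100  0111-0(✓)  01111-  1-1101  10-100  10-111  100-00  101-01(✓)  101-11(✓)  1010-1(✓)  1011-1(✓)  10110-  11-101  111-10
size-2^2 implicants → 0-11-0  101--1
Unchecked terms (primes): -01100, -10011, -11110, 0-11-0, 000001, 001-10, 01-100, 01111-, 1-1101, 10-100, 10-111, 100-00, 101--1, 10110-, 11-101, 111-10
Minterm coverage:
  m1 ⊆ 000001 [E]
  m10 ⊆ 001-10 [E]
  m12 ⊆ -01100,0-11-0
  m14 ⊆ 0-11-0,001-10
  m19 ⊆ -10011 [E]
  m20 ⊆ 01-100 [E]
  m30 ⊆ -11110,0-11-0,01111-
  m32 ⊆ 100-00 [E]
  m36 ⊆ 10-100,100-00
  m39 ⊆ 10-111 [E]
  m41 ⊆ 101--1 [E]
  m43 ⊆ 101--1 [E]
  m44 ⊆ -01100,10-100,10110-
  m45 ⊆ 1-1101,101--1,10110-
  m51 ⊆ -10011 [E]
  m53 ⊆ 11-101 [E]
  m58 ⊆ 111-10 [E]
  m61 ⊆ 1-1101,11-101
  m62 ⊆ -11110,111-10
E = {-10011, 000001, 001-10, 01-100, 10-111, 100-00, 101--1, 11-101, 111-10}
Petrick residual → -01100, -11110
Cover = b'cde'f' + bc'd'ef + bcdef' + a'b'c'd'e'f + a'b'cef' + a'bde'f' + ab'def + ab'c'e'f' + ab'cf + abde'f + abcef'  |cover|=11

11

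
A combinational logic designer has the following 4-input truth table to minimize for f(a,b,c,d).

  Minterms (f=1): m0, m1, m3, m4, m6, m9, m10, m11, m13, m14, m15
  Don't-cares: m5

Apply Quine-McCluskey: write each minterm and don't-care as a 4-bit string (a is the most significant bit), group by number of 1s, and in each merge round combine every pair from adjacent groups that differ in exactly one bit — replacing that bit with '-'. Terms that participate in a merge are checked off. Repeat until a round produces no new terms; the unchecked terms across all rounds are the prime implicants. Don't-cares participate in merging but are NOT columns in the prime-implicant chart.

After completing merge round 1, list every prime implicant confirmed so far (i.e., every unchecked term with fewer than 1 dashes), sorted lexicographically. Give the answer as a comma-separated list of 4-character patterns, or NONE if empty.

[col 0] 0000*, 0001*, 0011*, 0100*, 0101*, 0110*, 1001*, 1010*, 1011*, 1101*, 1110*, 1111*
[col 1] -001*, -011*, -101*, -110, 0-00*, 0-01*, 00-1*, 000-*, 01-0, 010-*, 1-01*, 1-10*, 1-11*, 10-1*, 101-*, 11-1*, 111-*
[col 2] --01, -0-1, 0-0-, 1--1, 1-1-
Prime implicants: --01, -0-1, -110, 0-0-, 01-0, 1--1, 1-1-

NONE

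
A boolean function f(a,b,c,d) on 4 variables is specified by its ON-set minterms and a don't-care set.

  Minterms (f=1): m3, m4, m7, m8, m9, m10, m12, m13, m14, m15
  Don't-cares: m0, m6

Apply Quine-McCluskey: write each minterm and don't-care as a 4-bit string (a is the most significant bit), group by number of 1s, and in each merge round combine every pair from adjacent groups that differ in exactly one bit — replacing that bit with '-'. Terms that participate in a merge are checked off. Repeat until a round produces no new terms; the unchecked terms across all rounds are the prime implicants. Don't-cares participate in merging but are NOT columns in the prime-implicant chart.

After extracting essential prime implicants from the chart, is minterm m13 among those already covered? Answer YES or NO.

YES

Round 0: 0000✓ 0011✓ 0100✓ 0110✓ 0111✓ 1000✓ 1001✓ 1010✓ 1100✓ 1101✓ 1110✓ 1111✓
Round 1: -000✓ -100✓ -110✓ -111✓ 0-00✓ 0-11 01-0✓ 011-✓ 1-00✓ 1-01✓ 1-10✓ 10-0✓ 100-✓ 11-0✓ 11-1✓ 110-✓ 111-✓
Round 2: --00 -1-0 -11- 1--0 1-0- 11--
PIs = {--00, -1-0, -11-, 0-11, 1--0, 1-0-, 11--}
Coverage chart:
  m3: 0-11 ←essential
  m4: --00,-1-0
  m7: -11-,0-11
  m8: --00,1--0,1-0-
  m9: 1-0- ←essential
  m10: 1--0 ←essential
  m12: --00,-1-0,1--0,1-0-,11--
  m13: 1-0-,11--
  m14: -1-0,-11-,1--0,11--
  m15: -11-,11--
Essential: 0-11, 1--0, 1-0-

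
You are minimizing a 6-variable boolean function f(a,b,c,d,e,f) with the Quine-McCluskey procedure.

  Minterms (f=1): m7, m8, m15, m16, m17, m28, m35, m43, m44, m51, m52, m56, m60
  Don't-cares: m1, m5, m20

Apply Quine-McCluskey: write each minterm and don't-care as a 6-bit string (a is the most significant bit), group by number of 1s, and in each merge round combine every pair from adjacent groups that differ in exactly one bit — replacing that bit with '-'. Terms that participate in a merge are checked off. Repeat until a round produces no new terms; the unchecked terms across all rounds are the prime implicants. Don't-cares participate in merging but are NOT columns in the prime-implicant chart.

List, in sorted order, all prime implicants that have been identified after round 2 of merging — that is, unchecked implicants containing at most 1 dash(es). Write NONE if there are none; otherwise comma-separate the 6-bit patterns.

[col 0] 000001*, 000101*, 000111*, 001000, 001111*, 010000*, 010001*, 010100*, 011100*, 100011*, 101011*, 101100*, 110011*, 110100*, 111000*, 111100*
[col 1] -10100*, -11100*, 0-0001, 00-111, 000-01, 0001-1, 01-100*, 010-00, 01000-, 1-0011, 1-1100, 10-011, 11-100*, 111-00
[col 2] -1-100
Prime implicants: -1-100, 0-0001, 00-111, 000-01, 0001-1, 001000, 010-00, 01000-, 1-0011, 1-1100, 10-011, 111-00

0-0001, 00-111, 000-01, 0001-1, 001000, 010-00, 01000-, 1-0011, 1-1100, 10-011, 111-00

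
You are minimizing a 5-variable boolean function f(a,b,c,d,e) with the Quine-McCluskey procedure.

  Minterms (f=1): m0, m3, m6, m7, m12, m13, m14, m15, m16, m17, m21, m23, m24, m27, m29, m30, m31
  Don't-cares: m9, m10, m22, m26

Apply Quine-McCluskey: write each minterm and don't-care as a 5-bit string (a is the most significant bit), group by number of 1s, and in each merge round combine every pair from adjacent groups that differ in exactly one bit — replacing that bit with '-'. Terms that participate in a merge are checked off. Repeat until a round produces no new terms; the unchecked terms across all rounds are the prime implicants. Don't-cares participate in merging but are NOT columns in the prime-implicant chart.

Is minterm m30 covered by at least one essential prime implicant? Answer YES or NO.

size-2^0 implicants → 00000(✓)  00011(✓)  00110(✓)  00111(✓)  01001(✓)  01010(✓)  01100(✓)  01101(✓)  01110(✓)  01111(✓)  10000(✓)  10001(✓)  10101(✓)  10110(✓)  10111(✓)  11000(✓)  11010(✓)  11011(✓)  11101(✓)  11110(✓)  11111(✓)
size-2^1 implicants → -0000  -0110(✓)  -0111(✓)  -1010(✓)  -1101(✓)  -1110(✓)  -1111(✓)  0-110(✓)  0-111(✓)  00-11  0011-(✓)  01-01  01-10(✓)  011-0(✓)  011-1(✓)  0110-(✓)  0111-(✓)  1-000  1-101(✓)  1-110(✓)  1-111(✓)  10-01  1000-  101-1(✓)  1011-(✓)  11-10(✓)  11-11(✓)  110-0  1101-(✓)  111-1(✓)  1111-(✓)
size-2^2 implicants → --110(✓)  --111(✓)  -011-(✓)  -1-10  -11-1  -111-(✓)  0-11-(✓)  011--  1-1-1  1-11-(✓)  11-1-
size-2^3 implicants → --11-
Unchecked terms (primes): --11-, -0000, -1-10, -11-1, 00-11, 01-01, 011--, 1-000, 1-1-1, 10-01, 1000-, 11-1-, 110-0
Minterm coverage:
  m0 ⊆ -0000 [E]
  m3 ⊆ 00-11 [E]
  m6 ⊆ --11- [E]
  m7 ⊆ --11-,00-11
  m12 ⊆ 011-- [E]
  m13 ⊆ -11-1,01-01,011--
  m14 ⊆ --11-,-1-10,011--
  m15 ⊆ --11-,-11-1,011--
  m16 ⊆ -0000,1-000,1000-
  m17 ⊆ 10-01,1000-
  m21 ⊆ 1-1-1,10-01
  m23 ⊆ --11-,1-1-1
  m24 ⊆ 1-000,110-0
  m27 ⊆ 11-1- [E]
  m29 ⊆ -11-1,1-1-1
  m30 ⊆ --11-,-1-10,11-1-
  m31 ⊆ --11-,-11-1,1-1-1,11-1-
E = {--11-, -0000, 00-11, 011--, 11-1-}

YES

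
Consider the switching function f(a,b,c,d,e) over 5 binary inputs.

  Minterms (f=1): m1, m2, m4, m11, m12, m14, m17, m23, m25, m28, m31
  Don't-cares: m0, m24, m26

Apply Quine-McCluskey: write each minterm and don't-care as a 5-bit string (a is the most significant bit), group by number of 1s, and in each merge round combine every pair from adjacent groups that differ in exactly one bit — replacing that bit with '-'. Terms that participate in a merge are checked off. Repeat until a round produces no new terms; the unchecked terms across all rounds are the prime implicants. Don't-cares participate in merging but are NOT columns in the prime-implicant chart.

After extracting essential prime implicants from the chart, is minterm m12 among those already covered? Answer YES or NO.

Round 0: 00000✓ 00001✓ 00010✓ 00100✓ 01011 01100✓ 01110✓ 10001✓ 10111✓ 11000✓ 11001✓ 11010✓ 11100✓ 11111✓
Round 1: -0001 -1100 0-100 00-00 000-0 0000- 011-0 1-001 1-111 11-00 110-0 1100-
PIs = {-0001, -1100, 0-100, 00-00, 000-0, 0000-, 01011, 011-0, 1-001, 1-111, 11-00, 110-0, 1100-}
Coverage chart:
  m1: -0001,0000-
  m2: 000-0 ←essential
  m4: 0-100,00-00
  m11: 01011 ←essential
  m12: -1100,0-100,011-0
  m14: 011-0 ←essential
  m17: -0001,1-001
  m23: 1-111 ←essential
  m25: 1-001,1100-
  m28: -1100,11-00
  m31: 1-111 ←essential
Essential: 000-0, 01011, 011-0, 1-111

YES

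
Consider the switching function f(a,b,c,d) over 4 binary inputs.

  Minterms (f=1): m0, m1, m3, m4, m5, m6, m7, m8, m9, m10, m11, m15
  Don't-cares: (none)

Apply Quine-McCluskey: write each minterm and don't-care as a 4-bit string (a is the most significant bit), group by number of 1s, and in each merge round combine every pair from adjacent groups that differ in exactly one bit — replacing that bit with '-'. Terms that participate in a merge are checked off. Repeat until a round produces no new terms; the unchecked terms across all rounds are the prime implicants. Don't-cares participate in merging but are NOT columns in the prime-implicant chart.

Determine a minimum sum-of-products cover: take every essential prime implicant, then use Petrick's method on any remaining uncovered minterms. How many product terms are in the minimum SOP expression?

[col 0] 0000*, 0001*, 0011*, 0100*, 0101*, 0110*, 0111*, 1000*, 1001*, 1010*, 1011*, 1111*
[col 1] -000*, -001*, -011*, -111*, 0-00*, 0-01*, 0-11*, 00-1*, 000-*, 01-0*, 01-1*, 010-*, 011-*, 1-11*, 10-0*, 10-1*, 100-*, 101-*
[col 2] --11, -0-1, -00-, 0--1, 0-0-, 01--, 10--
Prime implicants: --11, -0-1, -00-, 0--1, 0-0-, 01--, 10--
PI chart (minterm → PIs covering it):
  0 | -00-,0-0-
  1 | -0-1,-00-,0--1,0-0-
  3 | --11,-0-1,0--1
  4 | 0-0-,01--
  5 | 0--1,0-0-,01--
  6 | 01--  (sole → essential)
  7 | --11,0--1,01--
  8 | -00-,10--
  9 | -0-1,-00-,10--
  10 | 10--  (sole → essential)
  11 | --11,-0-1,10--
  15 | --11  (sole → essential)
Essential prime implicants: --11, 01--, 10--
Petrick residual → -00-
Minimum SOP uses 4 PIs: cd + b'c' + a'b + ab'

4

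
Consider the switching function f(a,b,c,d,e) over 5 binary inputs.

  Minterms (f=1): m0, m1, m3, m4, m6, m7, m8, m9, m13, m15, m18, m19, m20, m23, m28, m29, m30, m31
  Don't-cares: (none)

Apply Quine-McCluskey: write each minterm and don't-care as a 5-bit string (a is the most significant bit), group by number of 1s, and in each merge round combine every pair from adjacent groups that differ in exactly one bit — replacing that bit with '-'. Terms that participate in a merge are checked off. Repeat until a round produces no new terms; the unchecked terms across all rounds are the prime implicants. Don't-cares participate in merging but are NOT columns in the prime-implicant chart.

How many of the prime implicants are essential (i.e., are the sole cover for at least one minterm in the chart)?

[col 0] 00000*, 00001*, 00011*, 00100*, 00110*, 00111*, 01000*, 01001*, 01101*, 01111*, 10010*, 10011*, 10100*, 10111*, 11100*, 11101*, 11110*, 11111*
[col 1] -0011*, -0100, -0111*, -1101*, -1111*, 0-000*, 0-001*, 0-111*, 00-00, 00-11*, 000-1, 0000-*, 001-0, 0011-, 01-01, 0100-*, 011-1*, 1-100, 1-111*, 10-11*, 1001-, 111-0*, 111-1*, 1110-*, 1111-*
[col 2] --111, -0-11, -11-1, 0-00-, 111--
Prime implicants: --111, -0-11, -0100, -11-1, 0-00-, 00-00, 000-1, 001-0, 0011-, 01-01, 1-100, 1001-, 111--
PI chart (minterm → PIs covering it):
  0 | 0-00-,00-00
  1 | 0-00-,000-1
  3 | -0-11,000-1
  4 | -0100,00-00,001-0
  6 | 001-0,0011-
  7 | --111,-0-11,0011-
  8 | 0-00-  (sole → essential)
  9 | 0-00-,01-01
  13 | -11-1,01-01
  15 | --111,-11-1
  18 | 1001-  (sole → essential)
  19 | -0-11,1001-
  20 | -0100,1-100
  23 | --111,-0-11
  28 | 1-100,111--
  29 | -11-1,111--
  30 | 111--  (sole → essential)
  31 | --111,-11-1,111--
Essential prime implicants: 0-00-, 1001-, 111--

3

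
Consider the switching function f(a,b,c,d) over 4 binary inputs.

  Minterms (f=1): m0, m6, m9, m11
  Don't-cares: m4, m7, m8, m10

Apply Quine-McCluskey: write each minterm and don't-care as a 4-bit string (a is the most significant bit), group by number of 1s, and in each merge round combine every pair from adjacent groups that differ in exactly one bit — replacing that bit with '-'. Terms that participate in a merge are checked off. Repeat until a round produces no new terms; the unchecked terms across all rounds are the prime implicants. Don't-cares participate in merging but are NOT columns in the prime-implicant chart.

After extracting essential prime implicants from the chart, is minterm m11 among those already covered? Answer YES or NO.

[col 0] 0000*, 0100*, 0110*, 0111*, 1000*, 1001*, 1010*, 1011*
[col 1] -000, 0-00, 01-0, 011-, 10-0*, 10-1*, 100-*, 101-*
[col 2] 10--
Prime implicants: -000, 0-00, 01-0, 011-, 10--
PI chart (minterm → PIs covering it):
  0 | -000,0-00
  6 | 01-0,011-
  9 | 10--  (sole → essential)
  11 | 10--  (sole → essential)
Essential prime implicants: 10--

YES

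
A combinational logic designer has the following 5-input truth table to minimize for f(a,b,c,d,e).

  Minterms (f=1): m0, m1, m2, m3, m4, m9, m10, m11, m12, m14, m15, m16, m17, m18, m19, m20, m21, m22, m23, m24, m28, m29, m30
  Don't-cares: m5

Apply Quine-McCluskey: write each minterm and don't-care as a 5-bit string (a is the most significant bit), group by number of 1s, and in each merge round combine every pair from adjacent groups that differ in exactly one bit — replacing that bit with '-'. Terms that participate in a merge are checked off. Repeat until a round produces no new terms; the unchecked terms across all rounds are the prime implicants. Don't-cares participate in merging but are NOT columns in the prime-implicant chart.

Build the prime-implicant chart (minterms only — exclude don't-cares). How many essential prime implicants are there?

5

size-2^0 implicants → 00000(✓)  00001(✓)  00010(✓)  00011(✓)  00100(✓)  00101(✓)  01001(✓)  01010(✓)  01011(✓)  01100(✓)  01110(✓)  01111(✓)  10000(✓)  10001(✓)  10010(✓)  10011(✓)  10100(✓)  10101(✓)  10110(✓)  10111(✓)  11000(✓)  11100(✓)  11101(✓)  11110(✓)
size-2^1 implicants → -0000(✓)  -0001(✓)  -0010(✓)  -0011(✓)  -0100(✓)  -0101(✓)  -1100(✓)  -1110(✓)  0-001(✓)  0-010(✓)  0-011(✓)  0-100(✓)  00-00(✓)  00-01(✓)  000-0(✓)  000-1(✓)  0000-(✓)  0001-(✓)  0010-(✓)  01-10(✓)  01-11(✓)  010-1(✓)  0101-(✓)  011-0(✓)  0111-(✓)  1-000(✓)  1-100(✓)  1-101(✓)  1-110(✓)  10-00(✓)  10-01(✓)  10-10(✓)  10-11(✓)  100-0(✓)  100-1(✓)  1000-(✓)  1001-(✓)  101-0(✓)  101-1(✓)  1010-(✓)  1011-(✓)  11-00(✓)  111-0(✓)  1110-(✓)
size-2^2 implicants → --100  -0-00(✓)  -0-01(✓)  -00-0(✓)  -00-1(✓)  -000-(✓)  -001-(✓)  -010-(✓)  -11-0  0-0-1  0-01-  00-0-(✓)  000--(✓)  01-1-  1--00  1-1-0  1-10-  10--0(✓)  10--1(✓)  10-0-(✓)  10-1-(✓)  100--(✓)  101--(✓)
size-2^3 implicants → -0-0-  -00--  10---
Unchecked terms (primes): --100, -0-0-, -00--, -11-0, 0-0-1, 0-01-, 01-1-, 1--00, 1-1-0, 1-10-, 10---
Minterm coverage:
  m0 ⊆ -0-0-,-00--
  m1 ⊆ -0-0-,-00--,0-0-1
  m2 ⊆ -00--,0-01-
  m3 ⊆ -00--,0-0-1,0-01-
  m4 ⊆ --100,-0-0-
  m9 ⊆ 0-0-1 [E]
  m10 ⊆ 0-01-,01-1-
  m11 ⊆ 0-0-1,0-01-,01-1-
  m12 ⊆ --100,-11-0
  m14 ⊆ -11-0,01-1-
  m15 ⊆ 01-1- [E]
  m16 ⊆ -0-0-,-00--,1--00,10---
  m17 ⊆ -0-0-,-00--,10---
  m18 ⊆ -00--,10---
  m19 ⊆ -00--,10---
  m20 ⊆ --100,-0-0-,1--00,1-1-0,1-10-,10---
  m21 ⊆ -0-0-,1-10-,10---
  m22 ⊆ 1-1-0,10---
  m23 ⊆ 10--- [E]
  m24 ⊆ 1--00 [E]
  m28 ⊆ --100,-11-0,1--00,1-1-0,1-10-
  m29 ⊆ 1-10- [E]
  m30 ⊆ -11-0,1-1-0
E = {0-0-1, 01-1-, 1--00, 1-10-, 10---}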